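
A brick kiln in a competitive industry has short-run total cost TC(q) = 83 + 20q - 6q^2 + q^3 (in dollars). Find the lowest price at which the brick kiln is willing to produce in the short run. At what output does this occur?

Short-run supply begins at min AVC. From VC = 20q - 6q^2 + q^3, AVC = 20 - 6q + q^2.
At the minimum of AVC, MC = AVC. MC = 20 - 12q + 3q^2; setting MC = AVC gives 2q^2 - 6q = 0, so q = 3. min AVC = 11.
So the shutdown price is $11.

$11 per unit, at q = 3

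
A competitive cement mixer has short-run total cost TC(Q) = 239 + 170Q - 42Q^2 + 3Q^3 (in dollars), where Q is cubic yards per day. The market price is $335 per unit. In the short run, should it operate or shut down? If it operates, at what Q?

Produce at Q = 11

Strip out fixed cost: VC = 170Q - 42Q^2 + 3Q^3. Then AVC = 170 - 42Q + 3Q^2 and MC = 170 - 84Q + 9Q^2.
The AVC parabola has its vertex at Q = 42/6 = 7, where AVC = 170 - 42·7 + 3·7^2 = $23.
Because $335 ≥ $23, revenue can cover variable cost; the firm operates.
P = MC gives -165 - 84Q + 9Q^2 = 0, with roots -5/3 and 11. Take the larger (rising MC): Q* = 11.
Check: AVC at Q = 11 is $71 ≤ P, so revenue covers variable cost.
Profit = P·Q − TC = 335·11 − 1020 = $2665.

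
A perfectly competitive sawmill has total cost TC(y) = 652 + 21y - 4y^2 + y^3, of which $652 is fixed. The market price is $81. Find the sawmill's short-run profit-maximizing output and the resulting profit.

AVC = 21 - 4y + y^2 has its minimum $17 at y = 2; price $81 clears that bar, so the firm operates.
MC = 21 - 8y + 3y^2. Setting P = MC and taking the root on the rising branch gives y* = 6.
TR = 81·6 = 486. TC = 652 + 198 = 850. Profit = 486 − 850 = -$364.
Shutting down would mean losing the fixed cost of $652, so operating at a loss of $364 is better by $288.

Profit = -$364 at y = 6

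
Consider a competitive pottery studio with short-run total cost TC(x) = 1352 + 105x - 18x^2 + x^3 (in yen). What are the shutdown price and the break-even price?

Shutdown price = ¥24; break-even price = ¥144

Shutdown price = min AVC. AVC = 105 - 18x + x^2, with vertex at x = 9 and minimum ¥24.
ATC = 1352/x + 105 - 18x + x^2. Setting dATC/dx = −1352/x^2 − 18 + 2x = 0 gives x = 13 (since 2·13^3 − 18·13^2 = 1352).
min ATC = 1352/13 + 105 − 18·13 + 13^2 = ¥144. That is the break-even price.
For ¥24 ≤ P < ¥144 the firm produces at a loss; below ¥24 it shuts down.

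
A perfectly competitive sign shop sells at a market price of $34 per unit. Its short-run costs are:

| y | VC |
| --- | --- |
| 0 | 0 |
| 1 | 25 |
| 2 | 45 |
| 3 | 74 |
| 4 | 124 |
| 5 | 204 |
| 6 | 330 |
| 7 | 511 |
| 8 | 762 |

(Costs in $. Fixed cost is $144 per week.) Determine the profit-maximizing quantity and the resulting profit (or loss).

y = 3; profit = -$116

Tabulate TR − TC: y=0: -144; y=1: -135; y=2: -121; y=3: -116; y=4: -132; y=5: -178; y=6: -270; y=7: -417; y=8: -634.
Profit is maximized at y = 3. AVC there is 74/3 = $24.67 ≤ P, so producing beats shutting down (which would give -$144).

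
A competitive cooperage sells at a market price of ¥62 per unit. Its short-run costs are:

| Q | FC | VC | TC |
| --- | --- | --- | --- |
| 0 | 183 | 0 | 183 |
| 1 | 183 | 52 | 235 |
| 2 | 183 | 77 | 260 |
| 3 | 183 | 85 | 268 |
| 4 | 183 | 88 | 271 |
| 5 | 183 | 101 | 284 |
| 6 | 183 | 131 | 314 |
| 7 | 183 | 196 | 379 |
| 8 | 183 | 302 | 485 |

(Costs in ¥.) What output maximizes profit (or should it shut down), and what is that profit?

Q = 6; profit = ¥58

Profit at each row (π = 62Q − TC): Q=0: -183; Q=1: -173; Q=2: -136; Q=3: -82; Q=4: -23; Q=5: 26; Q=6: 58; Q=7: 55; Q=8: 11.
Profit is maximized at Q = 6. AVC there is 131/6 = ¥21.83 ≤ P, so producing beats shutting down (which would give -¥183).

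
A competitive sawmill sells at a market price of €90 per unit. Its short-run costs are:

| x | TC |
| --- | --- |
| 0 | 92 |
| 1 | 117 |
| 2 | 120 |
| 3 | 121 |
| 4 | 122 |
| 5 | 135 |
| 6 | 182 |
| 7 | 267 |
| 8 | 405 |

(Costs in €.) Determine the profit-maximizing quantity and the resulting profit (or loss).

Compute π = P·x − TC at each output: x=0: -92; x=1: -27; x=2: 60; x=3: 149; x=4: 238; x=5: 315; x=6: 358; x=7: 363; x=8: 315.
Profit is maximized at x = 7. AVC there is 175/7 = €25 ≤ P, so producing beats shutting down (which would give -€92).

x = 7; profit = €363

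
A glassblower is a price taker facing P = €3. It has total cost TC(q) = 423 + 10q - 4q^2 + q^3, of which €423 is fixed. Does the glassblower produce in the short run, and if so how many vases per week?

Shut down

From TC, MC = TC'(q) = 10 - 8q + 3q^2 and AVC = VC/q = 10 - 4q + q^2.
AVC hits its minimum where MC = AVC, at q = 2, giving min AVC = 10 - 4·2 + 2^2 = €6.
With P < min AVC (€3 < €6), every unit sold adds to the loss.
Best response: produce nothing and absorb the €423 fixed cost.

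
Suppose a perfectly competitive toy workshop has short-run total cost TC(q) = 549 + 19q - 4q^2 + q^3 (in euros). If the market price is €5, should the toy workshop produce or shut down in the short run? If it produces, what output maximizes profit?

Shut down

Strip out fixed cost: VC = 19q - 4q^2 + q^3. Then AVC = 19 - 4q + q^2 and MC = 19 - 8q + 3q^2.
AVC hits its minimum where MC = AVC, at q = 2, giving min AVC = 19 - 4·2 + 2^2 = €15.
With P < min AVC (€5 < €15), every unit sold adds to the loss.
The firm minimizes its loss by shutting down and losing only its fixed cost of €549.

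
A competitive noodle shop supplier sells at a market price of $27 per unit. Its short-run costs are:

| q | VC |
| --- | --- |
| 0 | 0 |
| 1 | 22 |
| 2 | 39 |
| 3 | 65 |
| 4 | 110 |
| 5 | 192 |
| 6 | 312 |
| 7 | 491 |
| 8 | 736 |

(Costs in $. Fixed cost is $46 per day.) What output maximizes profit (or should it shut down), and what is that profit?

q = 3; profit = -$30

Tabulate TR − TC: q=0: -46; q=1: -41; q=2: -31; q=3: -30; q=4: -48; q=5: -103; q=6: -196; q=7: -348; q=8: -566.
Profit is maximized at q = 3. AVC there is 65/3 = $21.67 ≤ P, so producing beats shutting down (which would give -$46).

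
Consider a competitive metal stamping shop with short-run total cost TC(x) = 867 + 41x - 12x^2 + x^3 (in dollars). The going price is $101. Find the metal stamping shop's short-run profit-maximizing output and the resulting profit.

AVC = 41 - 12x + x^2 has its minimum $5 at x = 6; price $101 clears that bar, so the firm operates.
With MC = 41 - 24x + 3x^2, P = MC on the upward-sloping part at x* = 10.
TR = 101·10 = 1010. TC = 867 + 210 = 1077. Profit = 1010 − 1077 = -$67.
That loss of $67 beats the $867 the firm would lose by shutting down; producing recovers $800 of fixed cost.

Profit = -$67 at x = 10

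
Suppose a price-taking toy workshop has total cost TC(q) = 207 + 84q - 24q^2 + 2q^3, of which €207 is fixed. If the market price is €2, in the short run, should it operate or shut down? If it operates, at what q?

Shut down

From TC, MC = TC'(q) = 84 - 48q + 6q^2 and AVC = VC/q = 84 - 24q + 2q^2.
The AVC parabola has its vertex at q = 24/4 = 6, where AVC = 84 - 24·6 + 2·6^2 = €12.
P = €2 lies below min AVC = €12; no output level covers variable cost.
Best response: produce nothing and absorb the €207 fixed cost.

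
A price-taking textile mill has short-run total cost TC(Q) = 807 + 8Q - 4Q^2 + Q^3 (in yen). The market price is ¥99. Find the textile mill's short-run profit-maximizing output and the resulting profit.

AVC = 8 - 4Q + Q^2; min AVC = ¥4 at Q = 2. Since P = ¥99 ≥ min AVC, the firm produces.
MC = 8 - 8Q + 3Q^2. Setting P = MC and taking the root on the rising branch gives Q* = 7.
TR = 99·7 = 693. TC = 807 + 203 = 1010. Profit = 693 − 1010 = -¥317.
That loss of ¥317 beats the ¥807 the firm would lose by shutting down; producing recovers ¥490 of fixed cost.

Profit = -¥317 at Q = 7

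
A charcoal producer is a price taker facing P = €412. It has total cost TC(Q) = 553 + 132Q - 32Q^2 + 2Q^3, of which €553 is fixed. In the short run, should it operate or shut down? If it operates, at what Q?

Strip out fixed cost: VC = 132Q - 32Q^2 + 2Q^3. Then AVC = 132 - 32Q + 2Q^2 and MC = 132 - 64Q + 6Q^2.
The AVC parabola has its vertex at Q = 32/4 = 8, where AVC = 132 - 32·8 + 2·8^2 = €4.
P = €412 exceeds min AVC = €4, so the firm stays open.
P = MC gives -280 - 64Q + 6Q^2 = 0, with roots -10/3 and 14. Take the larger (rising MC): Q* = 14.
Check: AVC at Q = 14 is €76 ≤ P, so revenue covers variable cost.
Profit = P·Q − TC = 412·14 − 1617 = €4151.

Produce at Q = 14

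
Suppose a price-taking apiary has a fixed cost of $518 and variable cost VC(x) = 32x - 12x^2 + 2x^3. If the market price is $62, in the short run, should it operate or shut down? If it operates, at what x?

Strip out fixed cost: VC = 32x - 12x^2 + 2x^3. Then AVC = 32 - 12x + 2x^2 and MC = 32 - 24x + 6x^2.
The AVC parabola has its vertex at x = 12/4 = 3, where AVC = 32 - 12·3 + 2·3^2 = $14.
Because $62 ≥ $14, revenue can cover variable cost; the firm operates.
P = MC gives -30 - 24x + 6x^2 = 0, with roots -1 and 5. Take the larger (rising MC): x* = 5.
Check: AVC at x = 5 is $22 ≤ P, so revenue covers variable cost.
Profit = P·x − TC = 62·5 − 628 = -$318, a loss, but smaller than the $518 fixed cost the firm would lose by shutting down.

Produce at x = 5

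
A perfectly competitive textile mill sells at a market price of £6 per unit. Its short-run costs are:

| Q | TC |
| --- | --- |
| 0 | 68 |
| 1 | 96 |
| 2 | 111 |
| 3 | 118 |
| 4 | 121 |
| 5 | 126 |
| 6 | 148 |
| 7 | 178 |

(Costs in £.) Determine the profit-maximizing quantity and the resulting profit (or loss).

Profit at each row (π = 6Q − TC): Q=0: -68; Q=1: -90; Q=2: -99; Q=3: -100; Q=4: -97; Q=5: -96; Q=6: -112; Q=7: -136.
Profit is highest at Q = 0. Equivalently, the lowest AVC in the table is 58/5 ≈ £11.60 at Q = 5, and P = £6 falls below it — price never covers variable cost, so the firm shuts down and loses only its fixed cost.

Q = 0 (shut down); profit = -£68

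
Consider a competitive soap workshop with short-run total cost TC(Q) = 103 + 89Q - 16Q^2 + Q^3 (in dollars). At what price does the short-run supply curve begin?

$25 per unit

Short-run supply begins at min AVC. From VC = 89Q - 16Q^2 + Q^3, AVC = 89 - 16Q + Q^2.
At the minimum of AVC, MC = AVC. MC = 89 - 32Q + 3Q^2; setting MC = AVC gives 2Q^2 - 16Q = 0, so Q = 8. min AVC = 25.
For P < $25 the firm produces nothing.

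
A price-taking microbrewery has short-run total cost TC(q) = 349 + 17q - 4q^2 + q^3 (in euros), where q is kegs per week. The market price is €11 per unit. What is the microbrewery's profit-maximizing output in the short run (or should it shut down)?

Shut down

From TC, MC = TC'(q) = 17 - 8q + 3q^2 and AVC = VC/q = 17 - 4q + q^2.
AVC hits its minimum where MC = AVC, at q = 2, giving min AVC = 17 - 4·2 + 2^2 = €13.
P = €11 lies below min AVC = €13; no output level covers variable cost.
The firm minimizes its loss by shutting down and losing only its fixed cost of €349.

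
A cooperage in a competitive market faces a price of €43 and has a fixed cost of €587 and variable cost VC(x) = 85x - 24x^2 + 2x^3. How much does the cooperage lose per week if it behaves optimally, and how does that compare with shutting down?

AVC = 85 - 24x + 2x^2; min AVC = €13 at x = 6. Since P = €43 ≥ min AVC, the firm produces.
With MC = 85 - 48x + 6x^2, P = MC on the upward-sloping part at x* = 7.
TR = 43·7 = 301. TC = 587 + 105 = 692. Profit = 301 − 692 = -€391.
By producing, the firm covers all variable cost plus €196 of fixed cost; shutting down would lose the full €587.

Profit = -€391 at x = 7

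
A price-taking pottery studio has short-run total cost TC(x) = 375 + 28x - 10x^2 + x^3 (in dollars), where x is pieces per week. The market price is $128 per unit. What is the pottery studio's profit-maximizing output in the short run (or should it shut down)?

From TC, MC = TC'(x) = 28 - 20x + 3x^2 and AVC = VC/x = 28 - 10x + x^2.
AVC is minimized where dAVC/dx = -10 + 2x = 0, at x = 5; min AVC = 28 - 10·5 + 5^2 = $3.
P = $128 exceeds min AVC = $3, so the firm stays open.
Solving P = MC: -100 - 20x + 3x^2 = 0 ⇒ x = -10/3 or 10. On the upward-sloping branch, x* = 10.
Check: AVC at x = 10 is $28 ≤ P, so revenue covers variable cost.
Profit = P·x − TC = 128·10 − 655 = $625.

Produce at x = 10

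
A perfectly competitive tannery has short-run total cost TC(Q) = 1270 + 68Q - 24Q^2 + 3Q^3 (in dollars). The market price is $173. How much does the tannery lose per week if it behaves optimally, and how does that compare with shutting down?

Profit = -$388 at Q = 7

AVC = 68 - 24Q + 3Q^2 has its minimum $20 at Q = 4; price $173 clears that bar, so the firm operates.
MC = 68 - 48Q + 9Q^2. Setting P = MC and taking the root on the rising branch gives Q* = 7.
TR = 173·7 = 1211. TC = 1270 + 329 = 1599. Profit = 1211 − 1599 = -$388.
That loss of $388 beats the $1270 the firm would lose by shutting down; producing recovers $882 of fixed cost.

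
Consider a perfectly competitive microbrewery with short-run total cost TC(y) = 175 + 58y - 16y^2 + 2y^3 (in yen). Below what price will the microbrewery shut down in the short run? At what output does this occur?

Short-run supply begins at min AVC. From VC = 58y - 16y^2 + 2y^3, AVC = 58 - 16y + 2y^2.
dAVC/dy = -16 + 4y = 0 gives y = 4. min AVC = 58 - 16·4 + 2·4^2 = 26.
So the shutdown price is ¥26.

¥26 per unit, at y = 4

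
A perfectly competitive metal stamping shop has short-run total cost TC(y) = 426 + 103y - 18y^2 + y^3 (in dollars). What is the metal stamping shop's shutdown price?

Short-run supply begins at min AVC. From VC = 103y - 18y^2 + y^3, AVC = 103 - 18y + y^2.
At the minimum of AVC, MC = AVC. MC = 103 - 36y + 3y^2; setting MC = AVC gives 2y^2 - 18y = 0, so y = 9. min AVC = 22.
The firm shuts down for any P below $22.

$22 per unit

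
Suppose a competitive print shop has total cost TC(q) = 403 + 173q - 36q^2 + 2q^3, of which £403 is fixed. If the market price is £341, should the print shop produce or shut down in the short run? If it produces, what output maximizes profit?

From TC, MC = TC'(q) = 173 - 72q + 6q^2 and AVC = VC/q = 173 - 36q + 2q^2.
AVC hits its minimum where MC = AVC, at q = 9, giving min AVC = 173 - 36·9 + 2·9^2 = £11.
Since P = £341 ≥ min AVC = £11, price covers variable cost and the firm should produce.
Set P = MC: 341 = 173 - 72q + 6q^2 → -168 - 72q + 6q^2 = 0. The roots are q = -2 and q = 14; the profit-maximizing output is on the rising part of MC, so q* = 14.
Check: AVC at q = 14 is £61 ≤ P, so revenue covers variable cost.
Profit = P·q − TC = 341·14 − 1257 = £3517.

Produce at q = 14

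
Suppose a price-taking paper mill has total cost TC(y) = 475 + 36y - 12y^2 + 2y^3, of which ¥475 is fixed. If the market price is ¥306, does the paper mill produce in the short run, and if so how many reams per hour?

Variable cost is VC = 36y - 12y^2 + 2y^3, so AVC = VC/y = 36 - 12y + 2y^2 and MC = dTC/dy = 36 - 24y + 6y^2.
The AVC parabola has its vertex at y = 12/4 = 3, where AVC = 36 - 12·3 + 2·3^2 = ¥18.
P = ¥306 exceeds min AVC = ¥18, so the firm stays open.
Set P = MC: 306 = 36 - 24y + 6y^2 → -270 - 24y + 6y^2 = 0. The roots are y = -5 and y = 9; the profit-maximizing output is on the rising part of MC, so y* = 9.
Check: AVC at y = 9 is ¥90 ≤ P, so revenue covers variable cost.
Profit = P·y − TC = 306·9 − 1285 = ¥1469.

Produce at y = 9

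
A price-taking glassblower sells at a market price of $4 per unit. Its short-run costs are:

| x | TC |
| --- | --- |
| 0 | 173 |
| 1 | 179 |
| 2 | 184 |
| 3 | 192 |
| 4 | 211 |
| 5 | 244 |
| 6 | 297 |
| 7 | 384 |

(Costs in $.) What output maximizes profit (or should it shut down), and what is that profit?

x = 0 (shut down); profit = -$173

Profit at each row (π = 4x − TC): x=0: -173; x=1: -175; x=2: -176; x=3: -180; x=4: -195; x=5: -224; x=6: -273; x=7: -356.
Profit is highest at x = 0. Equivalently, the lowest AVC in the table is 11/2 ≈ $5.50 at x = 2, and P = $4 falls below it — price never covers variable cost, so the firm shuts down and loses only its fixed cost.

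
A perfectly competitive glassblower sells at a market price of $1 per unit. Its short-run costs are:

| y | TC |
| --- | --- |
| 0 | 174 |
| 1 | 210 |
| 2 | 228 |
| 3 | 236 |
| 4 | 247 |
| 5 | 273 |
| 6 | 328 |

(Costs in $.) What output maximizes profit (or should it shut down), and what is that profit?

y = 0 (shut down); profit = -$174

Tabulate TR − TC: y=0: -174; y=1: -209; y=2: -226; y=3: -233; y=4: -243; y=5: -268; y=6: -322.
Profit is highest at y = 0. Equivalently, the lowest AVC in the table is 73/4 ≈ $18.25 at y = 4, and P = $1 falls below it — price never covers variable cost, so the firm shuts down and loses only its fixed cost.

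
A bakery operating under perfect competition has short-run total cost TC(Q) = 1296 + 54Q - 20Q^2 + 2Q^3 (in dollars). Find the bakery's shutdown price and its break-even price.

AVC = 54 - 20Q + 2Q^2; minimized at Q = 5, giving min AVC = $4. That is the shutdown price.
ATC = 1296/Q + 54 - 20Q + 2Q^2. Setting dATC/dQ = −1296/Q^2 − 20 + 4Q = 0 gives Q = 9 (since 4·9^3 − 20·9^2 = 1296).
min ATC = 1296/9 + 54 − 20·9 + 2·9^2 = $180. That is the break-even price.
Between these two prices the firm operates at a loss; above $180 it earns a profit.

Shutdown price = $4; break-even price = $180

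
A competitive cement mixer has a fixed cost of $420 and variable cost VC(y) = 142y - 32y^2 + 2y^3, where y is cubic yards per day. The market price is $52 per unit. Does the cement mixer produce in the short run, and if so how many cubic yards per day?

Strip out fixed cost: VC = 142y - 32y^2 + 2y^3. Then AVC = 142 - 32y + 2y^2 and MC = 142 - 64y + 6y^2.
AVC is minimized where dAVC/dy = -32 + 4y = 0, at y = 8; min AVC = 142 - 32·8 + 2·8^2 = $14.
Because $52 ≥ $14, revenue can cover variable cost; the firm operates.
Solving P = MC: 90 - 64y + 6y^2 = 0 ⇒ y = 5/3 or 9. On the upward-sloping branch, y* = 9.
Check: AVC at y = 9 is $16 ≤ P, so revenue covers variable cost.
Profit = P·y − TC = 52·9 − 564 = -$96, a loss, but smaller than the $420 fixed cost the firm would lose by shutting down.

Produce at y = 9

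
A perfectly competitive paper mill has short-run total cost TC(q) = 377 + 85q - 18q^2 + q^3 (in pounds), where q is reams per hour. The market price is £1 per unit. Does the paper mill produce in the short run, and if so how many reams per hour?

Shut down

Variable cost is VC = 85q - 18q^2 + q^3, so AVC = VC/q = 85 - 18q + q^2 and MC = dTC/dq = 85 - 36q + 3q^2.
The AVC parabola has its vertex at q = 18/2 = 9, where AVC = 85 - 18·9 + 9^2 = £4.
P = £1 lies below min AVC = £4; no output level covers variable cost.
Best response: produce nothing and absorb the £377 fixed cost.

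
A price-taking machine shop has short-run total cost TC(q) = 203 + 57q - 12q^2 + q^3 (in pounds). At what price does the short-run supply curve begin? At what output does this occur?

£21 per unit, at q = 6

Short-run supply begins at min AVC. From VC = 57q - 12q^2 + q^3, AVC = 57 - 12q + q^2.
At the minimum of AVC, MC = AVC. MC = 57 - 24q + 3q^2; setting MC = AVC gives 2q^2 - 12q = 0, so q = 6. min AVC = 21.
The firm shuts down for any P below £21.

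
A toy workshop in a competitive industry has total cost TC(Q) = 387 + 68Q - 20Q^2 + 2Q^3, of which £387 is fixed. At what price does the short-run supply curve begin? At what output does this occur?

£18 per unit, at Q = 5

The firm shuts down when price falls below the minimum of average variable cost. AVC = VC/Q = 68 - 20Q + 2Q^2.
At the minimum of AVC, MC = AVC. MC = 68 - 40Q + 6Q^2; setting MC = AVC gives 4Q^2 - 20Q = 0, so Q = 5. min AVC = 18.
For P < £18 the firm produces nothing.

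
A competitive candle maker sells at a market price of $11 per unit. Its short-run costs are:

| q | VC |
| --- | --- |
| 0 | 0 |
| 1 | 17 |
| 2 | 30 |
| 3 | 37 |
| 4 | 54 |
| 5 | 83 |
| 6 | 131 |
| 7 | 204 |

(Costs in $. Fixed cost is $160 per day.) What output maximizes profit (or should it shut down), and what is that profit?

q = 0 (shut down); profit = -$160

Tabulate TR − TC: q=0: -160; q=1: -166; q=2: -168; q=3: -164; q=4: -170; q=5: -188; q=6: -225; q=7: -287.
Profit is highest at q = 0. Equivalently, the lowest AVC in the table is 37/3 ≈ $12.33 at q = 3, and P = $11 falls below it — price never covers variable cost, so the firm shuts down and loses only its fixed cost.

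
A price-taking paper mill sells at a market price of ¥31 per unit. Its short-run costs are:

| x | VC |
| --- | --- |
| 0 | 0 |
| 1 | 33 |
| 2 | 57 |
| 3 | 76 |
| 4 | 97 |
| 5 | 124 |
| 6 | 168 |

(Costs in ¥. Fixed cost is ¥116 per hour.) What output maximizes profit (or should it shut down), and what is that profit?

x = 5; profit = -¥85

Tabulate TR − TC: x=0: -116; x=1: -118; x=2: -111; x=3: -99; x=4: -89; x=5: -85; x=6: -98.
Profit is maximized at x = 5. AVC there is 124/5 = ¥24.80 ≤ P, so producing beats shutting down (which would give -¥116).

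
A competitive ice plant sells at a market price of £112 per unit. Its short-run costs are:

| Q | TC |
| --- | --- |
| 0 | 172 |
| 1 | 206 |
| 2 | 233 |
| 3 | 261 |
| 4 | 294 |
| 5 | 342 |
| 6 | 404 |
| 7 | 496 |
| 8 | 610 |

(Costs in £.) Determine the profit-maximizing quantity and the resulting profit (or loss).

Q = 7; profit = £288

Profit at each row (π = 112Q − TC): Q=0: -172; Q=1: -94; Q=2: -9; Q=3: 75; Q=4: 154; Q=5: 218; Q=6: 268; Q=7: 288; Q=8: 286.
Profit is maximized at Q = 7. AVC there is 324/7 = £46.29 ≤ P, so producing beats shutting down (which would give -£172).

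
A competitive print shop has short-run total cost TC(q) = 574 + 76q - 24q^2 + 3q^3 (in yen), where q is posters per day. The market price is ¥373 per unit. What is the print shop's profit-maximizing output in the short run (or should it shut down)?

Strip out fixed cost: VC = 76q - 24q^2 + 3q^3. Then AVC = 76 - 24q + 3q^2 and MC = 76 - 48q + 9q^2.
The AVC parabola has its vertex at q = 24/6 = 4, where AVC = 76 - 24·4 + 3·4^2 = ¥28.
Because ¥373 ≥ ¥28, revenue can cover variable cost; the firm operates.
Solving P = MC: -297 - 48q + 9q^2 = 0 ⇒ q = -11/3 or 9. On the upward-sloping branch, q* = 9.
Check: AVC at q = 9 is ¥103 ≤ P, so revenue covers variable cost.
Profit = P·q − TC = 373·9 − 1501 = ¥1856.

Produce at q = 9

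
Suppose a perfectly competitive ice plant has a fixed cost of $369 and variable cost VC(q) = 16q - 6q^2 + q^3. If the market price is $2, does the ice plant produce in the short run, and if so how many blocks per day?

Shut down

From TC, MC = TC'(q) = 16 - 12q + 3q^2 and AVC = VC/q = 16 - 6q + q^2.
AVC is minimized where dAVC/dq = -6 + 2q = 0, at q = 3; min AVC = 16 - 6·3 + 3^2 = $7.
P = $2 lies below min AVC = $7; no output level covers variable cost.
Shutting down limits the loss to fixed cost, $369.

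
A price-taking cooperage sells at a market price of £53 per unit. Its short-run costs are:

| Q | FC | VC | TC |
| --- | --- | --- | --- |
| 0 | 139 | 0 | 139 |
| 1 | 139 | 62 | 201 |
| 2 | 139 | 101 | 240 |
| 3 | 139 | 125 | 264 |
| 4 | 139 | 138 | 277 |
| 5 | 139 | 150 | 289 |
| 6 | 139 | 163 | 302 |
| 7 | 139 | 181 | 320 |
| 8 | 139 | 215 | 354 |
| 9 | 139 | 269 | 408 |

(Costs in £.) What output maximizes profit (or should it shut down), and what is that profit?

Q = 8; profit = £70

Compute π = P·Q − TC at each output: Q=0: -139; Q=1: -148; Q=2: -134; Q=3: -105; Q=4: -65; Q=5: -24; Q=6: 16; Q=7: 51; Q=8: 70; Q=9: 69.
Profit is maximized at Q = 8. AVC there is 215/8 = £26.88 ≤ P, so producing beats shutting down (which would give -£139).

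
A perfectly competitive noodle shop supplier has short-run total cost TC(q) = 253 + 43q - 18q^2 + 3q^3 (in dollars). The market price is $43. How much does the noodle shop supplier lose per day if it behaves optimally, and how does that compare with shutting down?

Profit = -$157 at q = 4

AVC = 43 - 18q + 3q^2 has its minimum $16 at q = 3; price $43 clears that bar, so the firm operates.
With MC = 43 - 36q + 9q^2, P = MC on the upward-sloping part at q* = 4.
TR = 43·4 = 172. TC = 253 + 76 = 329. Profit = 172 − 329 = -$157.
That loss of $157 beats the $253 the firm would lose by shutting down; producing recovers $96 of fixed cost.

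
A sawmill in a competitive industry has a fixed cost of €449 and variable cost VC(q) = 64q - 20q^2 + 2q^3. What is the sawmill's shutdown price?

€14 per unit

The shutdown price is the minimum of AVC. VC = 64q - 20q^2 + 2q^3, so AVC = 64 - 20q + 2q^2.
At the minimum of AVC, MC = AVC. MC = 64 - 40q + 6q^2; setting MC = AVC gives 4q^2 - 20q = 0, so q = 5. min AVC = 14.
For P < €14 the firm produces nothing.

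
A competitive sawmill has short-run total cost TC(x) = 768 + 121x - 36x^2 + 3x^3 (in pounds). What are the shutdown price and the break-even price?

Shutdown price = £13; break-even price = £121

Shutdown price = min AVC. AVC = 121 - 36x + 3x^2, with vertex at x = 6 and minimum £13.
ATC = 768/x + 121 - 36x + 3x^2. Setting dATC/dx = −768/x^2 − 36 + 6x = 0 gives x = 8 (since 6·8^3 − 36·8^2 = 768).
min ATC = 768/8 + 121 − 36·8 + 3·8^2 = £121. That is the break-even price.
For £13 ≤ P < £121 the firm produces at a loss; below £13 it shuts down.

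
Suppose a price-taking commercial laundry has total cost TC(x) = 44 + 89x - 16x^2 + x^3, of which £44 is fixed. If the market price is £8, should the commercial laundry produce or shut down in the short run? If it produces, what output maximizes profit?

Strip out fixed cost: VC = 89x - 16x^2 + x^3. Then AVC = 89 - 16x + x^2 and MC = 89 - 32x + 3x^2.
The AVC parabola has its vertex at x = 16/2 = 8, where AVC = 89 - 16·8 + 8^2 = £25.
P = £8 lies below min AVC = £25; no output level covers variable cost.
The firm minimizes its loss by shutting down and losing only its fixed cost of £44.

Shut down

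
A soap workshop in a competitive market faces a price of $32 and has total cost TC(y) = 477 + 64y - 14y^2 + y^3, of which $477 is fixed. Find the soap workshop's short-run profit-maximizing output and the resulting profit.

Profit = -$349 at y = 8

AVC = 64 - 14y + y^2 has its minimum $15 at y = 7; price $32 clears that bar, so the firm operates.
MC = 64 - 28y + 3y^2. Setting P = MC and taking the root on the rising branch gives y* = 8.
TR = 32·8 = 256. TC = 477 + 128 = 605. Profit = 256 − 605 = -$349.
That loss of $349 beats the $477 the firm would lose by shutting down; producing recovers $128 of fixed cost.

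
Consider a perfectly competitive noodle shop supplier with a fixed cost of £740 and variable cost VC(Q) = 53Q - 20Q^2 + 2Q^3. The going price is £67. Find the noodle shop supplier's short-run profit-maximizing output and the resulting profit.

AVC = 53 - 20Q + 2Q^2; min AVC = £3 at Q = 5. Since P = £67 ≥ min AVC, the firm produces.
MC = 53 - 40Q + 6Q^2. Setting P = MC and taking the root on the rising branch gives Q* = 7.
TR = 67·7 = 469. TC = 740 + 77 = 817. Profit = 469 − 817 = -£348.
By producing, the firm covers all variable cost plus £392 of fixed cost; shutting down would lose the full £740.

Profit = -£348 at Q = 7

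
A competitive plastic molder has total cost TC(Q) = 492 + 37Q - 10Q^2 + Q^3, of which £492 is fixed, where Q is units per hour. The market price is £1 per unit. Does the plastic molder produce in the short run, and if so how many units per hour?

Strip out fixed cost: VC = 37Q - 10Q^2 + Q^3. Then AVC = 37 - 10Q + Q^2 and MC = 37 - 20Q + 3Q^2.
The AVC parabola has its vertex at Q = 10/2 = 5, where AVC = 37 - 10·5 + 5^2 = £12.
P = £1 lies below min AVC = £12; no output level covers variable cost.
Shutting down limits the loss to fixed cost, £492.

Shut down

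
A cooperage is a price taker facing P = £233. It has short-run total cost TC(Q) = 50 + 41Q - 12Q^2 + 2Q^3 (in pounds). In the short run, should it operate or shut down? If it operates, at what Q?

Produce at Q = 8

From TC, MC = TC'(Q) = 41 - 24Q + 6Q^2 and AVC = VC/Q = 41 - 12Q + 2Q^2.
AVC is minimized where dAVC/dQ = -12 + 4Q = 0, at Q = 3; min AVC = 41 - 12·3 + 2·3^2 = £23.
Since P = £233 ≥ min AVC = £23, price covers variable cost and the firm should produce.
Solving P = MC: -192 - 24Q + 6Q^2 = 0 ⇒ Q = -4 or 8. On the upward-sloping branch, Q* = 8.
Check: AVC at Q = 8 is £73 ≤ P, so revenue covers variable cost.
Profit = P·Q − TC = 233·8 − 634 = £1230.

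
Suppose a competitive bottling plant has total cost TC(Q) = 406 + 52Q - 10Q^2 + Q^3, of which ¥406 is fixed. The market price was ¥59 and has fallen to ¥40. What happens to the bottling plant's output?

MC = 52 - 20Q + 3Q^2; the shutdown threshold is min AVC = ¥27 (at Q = 5).
With P = ¥59 above the shutdown price, P = MC gives Q = 7.
At P = ¥40 ≥ min AVC, set P = MC: Q = 6. The firm stays open but cuts output.

Output falls from 7 to 6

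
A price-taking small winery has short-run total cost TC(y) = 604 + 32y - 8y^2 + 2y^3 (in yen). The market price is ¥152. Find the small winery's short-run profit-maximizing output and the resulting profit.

Profit = -¥28 at y = 6

AVC = 32 - 8y + 2y^2; min AVC = ¥24 at y = 2. Since P = ¥152 ≥ min AVC, the firm produces.
With MC = 32 - 16y + 6y^2, P = MC on the upward-sloping part at y* = 6.
TR = 152·6 = 912. TC = 604 + 336 = 940. Profit = 912 − 940 = -¥28.
By producing, the firm covers all variable cost plus ¥576 of fixed cost; shutting down would lose the full ¥604.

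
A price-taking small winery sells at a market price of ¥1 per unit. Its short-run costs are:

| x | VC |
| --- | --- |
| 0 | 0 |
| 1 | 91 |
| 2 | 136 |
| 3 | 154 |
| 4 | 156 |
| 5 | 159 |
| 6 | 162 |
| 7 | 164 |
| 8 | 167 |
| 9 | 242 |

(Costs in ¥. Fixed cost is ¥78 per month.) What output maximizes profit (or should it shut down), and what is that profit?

Compute π = P·x − TC at each output: x=0: -78; x=1: -168; x=2: -212; x=3: -229; x=4: -230; x=5: -232; x=6: -234; x=7: -235; x=8: -237; x=9: -311.
Profit is highest at x = 0. Equivalently, the lowest AVC in the table is 167/8 ≈ ¥20.88 at x = 8, and P = ¥1 falls below it — price never covers variable cost, so the firm shuts down and loses only its fixed cost.

x = 0 (shut down); profit = -¥78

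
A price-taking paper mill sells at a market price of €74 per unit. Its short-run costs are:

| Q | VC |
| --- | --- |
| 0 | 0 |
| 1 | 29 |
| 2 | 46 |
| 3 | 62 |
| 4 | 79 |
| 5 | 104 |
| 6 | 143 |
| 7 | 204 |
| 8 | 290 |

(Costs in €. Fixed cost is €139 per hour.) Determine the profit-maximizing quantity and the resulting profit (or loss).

Q = 7; profit = €175

Profit at each row (π = 74Q − TC): Q=0: -139; Q=1: -94; Q=2: -37; Q=3: 21; Q=4: 78; Q=5: 127; Q=6: 162; Q=7: 175; Q=8: 163.
Profit is maximized at Q = 7. AVC there is 204/7 = €29.14 ≤ P, so producing beats shutting down (which would give -€139).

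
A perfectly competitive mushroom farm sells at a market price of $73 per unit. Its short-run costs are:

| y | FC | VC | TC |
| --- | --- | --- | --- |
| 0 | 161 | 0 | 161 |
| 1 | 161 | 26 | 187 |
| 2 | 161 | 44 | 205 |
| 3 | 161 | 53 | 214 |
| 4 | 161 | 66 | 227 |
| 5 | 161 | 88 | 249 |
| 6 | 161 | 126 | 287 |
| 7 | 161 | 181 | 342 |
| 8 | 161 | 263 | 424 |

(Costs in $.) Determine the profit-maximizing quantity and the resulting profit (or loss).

y = 7; profit = $169

Tabulate TR − TC: y=0: -161; y=1: -114; y=2: -59; y=3: 5; y=4: 65; y=5: 116; y=6: 151; y=7: 169; y=8: 160.
Profit is maximized at y = 7. AVC there is 181/7 = $25.86 ≤ P, so producing beats shutting down (which would give -$161).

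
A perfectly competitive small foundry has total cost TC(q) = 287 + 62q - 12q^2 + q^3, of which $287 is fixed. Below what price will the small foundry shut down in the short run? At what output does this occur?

$26 per unit, at q = 6

The shutdown price is the minimum of AVC. VC = 62q - 12q^2 + q^3, so AVC = 62 - 12q + q^2.
At the minimum of AVC, MC = AVC. MC = 62 - 24q + 3q^2; setting MC = AVC gives 2q^2 - 12q = 0, so q = 6. min AVC = 26.
So the shutdown price is $26.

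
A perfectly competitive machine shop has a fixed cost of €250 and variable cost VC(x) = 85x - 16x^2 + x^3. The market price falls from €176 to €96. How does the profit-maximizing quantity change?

Output falls from 13 to 11

MC = 85 - 32x + 3x^2; the shutdown threshold is min AVC = €21 (at x = 8).
With P = €176 above the shutdown price, P = MC gives x = 13.
At P = €96 ≥ min AVC, set P = MC: x = 11. The firm stays open but cuts output.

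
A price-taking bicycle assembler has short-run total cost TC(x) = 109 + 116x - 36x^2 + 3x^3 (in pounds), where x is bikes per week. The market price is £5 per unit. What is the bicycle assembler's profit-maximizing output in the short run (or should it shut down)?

Shut down

From TC, MC = TC'(x) = 116 - 72x + 9x^2 and AVC = VC/x = 116 - 36x + 3x^2.
The AVC parabola has its vertex at x = 36/6 = 6, where AVC = 116 - 36·6 + 3·6^2 = £8.
P = £5 lies below min AVC = £8; no output level covers variable cost.
The firm minimizes its loss by shutting down and losing only its fixed cost of £109.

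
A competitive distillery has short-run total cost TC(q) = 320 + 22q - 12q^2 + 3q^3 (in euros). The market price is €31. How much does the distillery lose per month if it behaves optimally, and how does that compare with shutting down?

Profit = -€266 at q = 3

AVC = 22 - 12q + 3q^2 has its minimum €10 at q = 2; price €31 clears that bar, so the firm operates.
With MC = 22 - 24q + 9q^2, P = MC on the upward-sloping part at q* = 3.
TR = 31·3 = 93. TC = 320 + 39 = 359. Profit = 93 − 359 = -€266.
By producing, the firm covers all variable cost plus €54 of fixed cost; shutting down would lose the full €320.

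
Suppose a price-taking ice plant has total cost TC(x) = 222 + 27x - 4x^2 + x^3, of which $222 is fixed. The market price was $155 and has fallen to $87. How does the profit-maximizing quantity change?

Output falls from 8 to 6

AVC = 27 - 4x + x^2, minimized at x = 2 where min AVC = $23. MC = 27 - 8x + 3x^2.
At P = $155 ≥ min AVC, set P = MC on the rising branch: x = 8.
At P = $87 ≥ min AVC, set P = MC: x = 6. The firm stays open but cuts output.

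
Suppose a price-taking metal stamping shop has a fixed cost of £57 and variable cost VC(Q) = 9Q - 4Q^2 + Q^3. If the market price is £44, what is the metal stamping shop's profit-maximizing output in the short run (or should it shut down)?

Strip out fixed cost: VC = 9Q - 4Q^2 + Q^3. Then AVC = 9 - 4Q + Q^2 and MC = 9 - 8Q + 3Q^2.
The AVC parabola has its vertex at Q = 4/2 = 2, where AVC = 9 - 4·2 + 2^2 = £5.
Because £44 ≥ £5, revenue can cover variable cost; the firm operates.
Set P = MC: 44 = 9 - 8Q + 3Q^2 → -35 - 8Q + 3Q^2 = 0. The roots are Q = -7/3 and Q = 5; the profit-maximizing output is on the rising part of MC, so Q* = 5.
Check: AVC at Q = 5 is £14 ≤ P, so revenue covers variable cost.
Profit = P·Q − TC = 44·5 − 127 = £93.

Produce at Q = 5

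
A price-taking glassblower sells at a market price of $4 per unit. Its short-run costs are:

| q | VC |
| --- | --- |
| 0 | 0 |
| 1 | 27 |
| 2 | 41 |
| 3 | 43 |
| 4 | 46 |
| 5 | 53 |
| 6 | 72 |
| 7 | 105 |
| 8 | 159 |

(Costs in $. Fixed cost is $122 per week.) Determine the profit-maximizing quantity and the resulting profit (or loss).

Profit at each row (π = 4q − TC): q=0: -122; q=1: -145; q=2: -155; q=3: -153; q=4: -152; q=5: -155; q=6: -170; q=7: -199; q=8: -249.
Profit is highest at q = 0. Equivalently, the lowest AVC in the table is 53/5 ≈ $10.60 at q = 5, and P = $4 falls below it — price never covers variable cost, so the firm shuts down and loses only its fixed cost.

q = 0 (shut down); profit = -$122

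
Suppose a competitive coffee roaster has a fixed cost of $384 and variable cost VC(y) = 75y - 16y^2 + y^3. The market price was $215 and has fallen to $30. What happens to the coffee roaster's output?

Output falls from 14 to 9

AVC = 75 - 16y + y^2, minimized at y = 8 where min AVC = $11. MC = 75 - 32y + 3y^2.
With P = $215 above the shutdown price, P = MC gives y = 14.
At P = $30 ≥ min AVC, set P = MC: y = 9. The firm stays open but cuts output.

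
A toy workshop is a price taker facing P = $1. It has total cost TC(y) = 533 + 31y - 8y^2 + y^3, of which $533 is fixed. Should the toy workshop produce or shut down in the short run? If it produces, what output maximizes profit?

From TC, MC = TC'(y) = 31 - 16y + 3y^2 and AVC = VC/y = 31 - 8y + y^2.
The AVC parabola has its vertex at y = 8/2 = 4, where AVC = 31 - 8·4 + 4^2 = $15.
Since P = $1 < min AVC = $15, price fails to cover variable cost at any output.
Shutting down limits the loss to fixed cost, $533.

Shut down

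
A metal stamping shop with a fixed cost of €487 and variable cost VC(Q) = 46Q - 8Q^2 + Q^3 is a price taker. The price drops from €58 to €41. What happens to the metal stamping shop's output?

Output falls from 6 to 5

MC = 46 - 16Q + 3Q^2; the shutdown threshold is min AVC = €30 (at Q = 4).
With P = €58 above the shutdown price, P = MC gives Q = 6.
At P = €41 ≥ min AVC, set P = MC: Q = 5. The firm stays open but cuts output.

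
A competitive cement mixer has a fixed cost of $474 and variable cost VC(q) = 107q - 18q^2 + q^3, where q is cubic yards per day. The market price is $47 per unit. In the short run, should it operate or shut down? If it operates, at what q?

Strip out fixed cost: VC = 107q - 18q^2 + q^3. Then AVC = 107 - 18q + q^2 and MC = 107 - 36q + 3q^2.
The AVC parabola has its vertex at q = 18/2 = 9, where AVC = 107 - 18·9 + 9^2 = $26.
P = $47 exceeds min AVC = $26, so the firm stays open.
Set P = MC: 47 = 107 - 36q + 3q^2 → 60 - 36q + 3q^2 = 0. The roots are q = 2 and q = 10; the profit-maximizing output is on the rising part of MC, so q* = 10.
Check: AVC at q = 10 is $27 ≤ P, so revenue covers variable cost.
Profit = P·q − TC = 47·10 − 744 = -$274, a loss, but smaller than the $474 fixed cost the firm would lose by shutting down.

Produce at q = 10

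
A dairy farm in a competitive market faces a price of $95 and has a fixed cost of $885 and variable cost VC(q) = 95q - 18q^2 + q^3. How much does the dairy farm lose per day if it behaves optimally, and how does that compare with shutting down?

AVC = 95 - 18q + q^2 has its minimum $14 at q = 9; price $95 clears that bar, so the firm operates.
With MC = 95 - 36q + 3q^2, P = MC on the upward-sloping part at q* = 12.
TR = 95·12 = 1140. TC = 885 + 276 = 1161. Profit = 1140 − 1161 = -$21.
That loss of $21 beats the $885 the firm would lose by shutting down; producing recovers $864 of fixed cost.

Profit = -$21 at q = 12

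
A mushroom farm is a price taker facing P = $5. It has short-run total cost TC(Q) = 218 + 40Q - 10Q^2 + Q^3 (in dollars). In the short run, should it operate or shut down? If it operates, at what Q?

Strip out fixed cost: VC = 40Q - 10Q^2 + Q^3. Then AVC = 40 - 10Q + Q^2 and MC = 40 - 20Q + 3Q^2.
The AVC parabola has its vertex at Q = 10/2 = 5, where AVC = 40 - 10·5 + 5^2 = $15.
Since P = $5 < min AVC = $15, price fails to cover variable cost at any output.
Best response: produce nothing and absorb the $218 fixed cost.

Shut down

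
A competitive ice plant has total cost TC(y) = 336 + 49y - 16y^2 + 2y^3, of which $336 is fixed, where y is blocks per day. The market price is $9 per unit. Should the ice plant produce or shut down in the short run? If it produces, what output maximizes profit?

Strip out fixed cost: VC = 49y - 16y^2 + 2y^3. Then AVC = 49 - 16y + 2y^2 and MC = 49 - 32y + 6y^2.
The AVC parabola has its vertex at y = 16/4 = 4, where AVC = 49 - 16·4 + 2·4^2 = $17.
Since P = $9 < min AVC = $17, price fails to cover variable cost at any output.
The firm minimizes its loss by shutting down and losing only its fixed cost of $336.

Shut down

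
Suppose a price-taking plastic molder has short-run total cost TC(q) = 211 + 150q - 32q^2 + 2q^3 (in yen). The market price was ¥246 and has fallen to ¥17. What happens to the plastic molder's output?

Output falls from 12 to 0 (the firm shuts down)

AVC = 150 - 32q + 2q^2, minimized at q = 8 where min AVC = ¥22. MC = 150 - 64q + 6q^2.
With P = ¥246 above the shutdown price, P = MC gives q = 12.
At P = ¥17 < min AVC = ¥22, price no longer covers variable cost at any output, so the firm shuts down: q = 0.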